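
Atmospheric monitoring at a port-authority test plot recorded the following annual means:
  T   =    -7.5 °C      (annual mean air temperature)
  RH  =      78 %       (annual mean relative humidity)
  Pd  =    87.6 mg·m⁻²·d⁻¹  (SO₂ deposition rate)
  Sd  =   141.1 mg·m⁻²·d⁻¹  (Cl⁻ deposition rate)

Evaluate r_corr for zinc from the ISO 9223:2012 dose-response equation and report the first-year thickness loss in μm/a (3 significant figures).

zinc: f(T) = +0.038·(T−10) [T≤10 °C] = -0.6650
  Pd branch = 0.0129·Pd^0.44·e^(0.046·RH+f) = 1.717 μm/a
  Cl⁻ term: 0.0175·141.1^0.57·exp(0.008·78+0.085·-7.5) = 0.29
  r_corr = 1.717 + 0.29 = 2.007 μm/a

r_corr = 2.01 μm/a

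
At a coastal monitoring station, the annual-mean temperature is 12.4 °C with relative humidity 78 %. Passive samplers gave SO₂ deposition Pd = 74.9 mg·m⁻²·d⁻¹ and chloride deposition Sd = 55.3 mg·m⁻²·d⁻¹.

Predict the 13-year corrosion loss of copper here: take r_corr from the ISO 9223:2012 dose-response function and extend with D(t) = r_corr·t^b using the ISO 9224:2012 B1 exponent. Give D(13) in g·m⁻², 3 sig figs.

copper: temperature factor f = -0.080·(2.4) = -0.1920
  SO₂ term: 0.0053·74.9^0.26·exp(0.059·78-0.1920) = 1.339
  Cl⁻ term: 0.01025·55.3^0.27·exp(0.036·78+0.049·12.4) = 0.9218
  r_corr = 1.339 + 0.9218 = 2.261 μm/a
Power-law: D(13) = r_corr · 13^0.667
  D(13) = 2.261 × 13^0.667 = 2.261 × 5.534 = 12.51 μm
  Mass loss = 12.51 μm × 8.96 g/cm³ = 112.1 g·m⁻²

D(13) = 112 g·m⁻²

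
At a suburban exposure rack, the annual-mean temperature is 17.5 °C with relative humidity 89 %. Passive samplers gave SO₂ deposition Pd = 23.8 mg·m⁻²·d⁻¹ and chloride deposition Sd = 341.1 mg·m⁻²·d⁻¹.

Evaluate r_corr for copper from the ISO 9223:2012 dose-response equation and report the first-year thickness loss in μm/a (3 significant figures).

copper: temperature factor f = -0.080·(7.5) = -0.6000
  Pd branch = 0.0053·Pd^0.26·e^(0.059·RH+f) = 1.265 μm/a
  Sd branch = 0.01025·Sd^0.27·e^(0.036·RH+0.049·T) = 2.874 μm/a
  sum: 1.265 + 2.874 → r_corr = 4.139 μm/a

r_corr = 4.14 μm/a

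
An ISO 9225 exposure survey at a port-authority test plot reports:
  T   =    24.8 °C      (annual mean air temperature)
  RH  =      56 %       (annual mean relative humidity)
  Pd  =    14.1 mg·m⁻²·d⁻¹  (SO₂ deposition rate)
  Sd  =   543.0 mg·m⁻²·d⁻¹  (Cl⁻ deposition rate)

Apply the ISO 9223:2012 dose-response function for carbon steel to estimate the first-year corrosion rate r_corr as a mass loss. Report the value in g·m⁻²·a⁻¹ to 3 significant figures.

carbon steel: f(T) = -0.054·(T−10) [T>10 °C] = -0.7992
  sulphur-dioxide contribution → 9.658 μm/a
  chloride contribution → 86.61 μm/a
  ⇒ r_corr(carbon steel) = 96.27 μm/a
Convert to mass loss: 96.27 μm/a × 7.85 g/cm³ = 755.7 g·m⁻²·a⁻¹

r_corr = 756 g·m⁻²·a⁻¹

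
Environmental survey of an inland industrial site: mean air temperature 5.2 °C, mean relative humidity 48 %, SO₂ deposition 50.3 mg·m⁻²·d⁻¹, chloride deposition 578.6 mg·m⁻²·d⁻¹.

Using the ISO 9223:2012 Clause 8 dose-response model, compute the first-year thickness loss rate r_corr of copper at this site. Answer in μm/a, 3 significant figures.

copper: temperature factor f = +0.126·(-4.8) = -0.6048
  sulphur-dioxide contribution → 0.1361 μm/a
  chloride contribution → 0.4147 μm/a
  ⇒ r_corr(copper) = 0.5508 μm/a

r_corr = 0.551 μm/a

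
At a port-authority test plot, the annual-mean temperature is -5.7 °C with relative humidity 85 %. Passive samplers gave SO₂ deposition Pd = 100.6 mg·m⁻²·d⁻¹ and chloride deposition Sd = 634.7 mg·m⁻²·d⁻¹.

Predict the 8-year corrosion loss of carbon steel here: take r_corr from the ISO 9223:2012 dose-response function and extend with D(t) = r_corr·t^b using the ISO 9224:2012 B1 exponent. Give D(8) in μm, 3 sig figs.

D(8) = 248 μm

carbon steel: f(T) = +0.150·(T−10) [T≤10 °C] = -2.3550
  SO₂ term: 1.77·100.6^0.52·exp(0.02·85-2.3550) = 10.11
  Sd branch = 0.102·Sd^0.62·e^(0.033·RH+0.04·T) = 73.34 μm/a
  r_corr = 10.11 + 73.34 = 83.46 μm/a
Long-term exponent b (ISO 9224 Table 2, B1) = 0.523
  D(8) = 83.46 × 8^0.523 = 83.46 × 2.967 = 247.6 μm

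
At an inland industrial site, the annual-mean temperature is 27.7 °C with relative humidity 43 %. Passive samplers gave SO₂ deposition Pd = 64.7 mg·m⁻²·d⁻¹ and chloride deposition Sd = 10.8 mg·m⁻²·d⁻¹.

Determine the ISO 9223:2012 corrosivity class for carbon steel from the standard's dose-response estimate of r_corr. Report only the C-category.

carbon steel: temperature factor f = -0.054·(17.7) = -0.9558
  Pd branch = 1.77·Pd^0.52·e^(0.02·RH+f) = 14.06 μm/a
  Cl⁻ term: 0.102·10.8^0.62·exp(0.033·43+0.04·27.7) = 5.582
  r_corr = 14.06 + 5.582 = 19.64 μm/a
ISO 9223 Table 2 (carbon steel): 1.3 < 19.6 ≤ 25 μm/a ⇒ C2

C2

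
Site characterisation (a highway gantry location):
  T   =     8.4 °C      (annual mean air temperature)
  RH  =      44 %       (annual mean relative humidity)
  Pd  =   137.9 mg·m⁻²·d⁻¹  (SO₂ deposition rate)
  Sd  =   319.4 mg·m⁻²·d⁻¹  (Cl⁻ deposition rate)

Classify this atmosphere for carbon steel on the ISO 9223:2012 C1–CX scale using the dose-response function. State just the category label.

C4

carbon steel: temperature factor f = +0.150·(-1.6) = -0.2400
  SO₂ term: 1.77·137.9^0.52·exp(0.02·44-0.2400) = 43.5
  Cl⁻ term: 0.102·319.4^0.62·exp(0.033·44+0.04·8.4) = 21.77
  sum: 43.5 + 21.77 → r_corr = 65.27 μm/a
ISO 9223 Table 2 (carbon steel): 50 < 65.3 ≤ 80 μm/a ⇒ C4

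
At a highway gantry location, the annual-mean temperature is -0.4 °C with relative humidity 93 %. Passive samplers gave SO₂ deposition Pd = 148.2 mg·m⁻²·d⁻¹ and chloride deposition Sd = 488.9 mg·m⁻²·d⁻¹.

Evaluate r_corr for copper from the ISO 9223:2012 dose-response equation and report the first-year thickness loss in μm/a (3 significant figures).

copper: T≤10 °C ⇒ hinge +0.126·(-0.4−10) = -1.3104
  sulphur-dioxide contribution → 1.266 μm/a
  chloride contribution → 1.522 μm/a
  total first-year rate 2.788 μm/a

r_corr = 2.79 μm/a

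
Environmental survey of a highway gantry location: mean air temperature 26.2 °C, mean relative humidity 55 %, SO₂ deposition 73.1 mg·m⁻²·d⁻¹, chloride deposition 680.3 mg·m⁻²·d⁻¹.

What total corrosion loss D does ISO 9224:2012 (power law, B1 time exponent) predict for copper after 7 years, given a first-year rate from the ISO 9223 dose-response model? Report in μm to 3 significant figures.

copper: temperature factor f = -0.080·(16.2) = -1.2960
  Pd branch = 0.0053·Pd^0.26·e^(0.059·RH+f) = 0.1136 μm/a
  Sd branch = 0.01025·Sd^0.27·e^(0.036·RH+0.049·T) = 1.56 μm/a
  r_corr = 0.1136 + 1.56 = 1.673 μm/a
Power-law: D(7) = r_corr · 7^0.667
  D(7) = 1.673 × 7^0.667 = 1.673 × 3.662 = 6.127 μm

D(7) = 6.13 μm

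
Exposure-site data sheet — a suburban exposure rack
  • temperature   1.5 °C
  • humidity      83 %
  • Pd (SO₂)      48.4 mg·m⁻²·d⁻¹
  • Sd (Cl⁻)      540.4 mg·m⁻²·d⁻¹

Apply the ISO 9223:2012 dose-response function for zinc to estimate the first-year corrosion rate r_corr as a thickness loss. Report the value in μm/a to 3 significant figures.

r_corr = 3.74 μm/a

zinc: T≤10 °C ⇒ hinge +0.038·(1.5−10) = -0.3230
  SO₂ term: 0.0129·48.4^0.44·exp(0.046·83-0.3230) = 2.343
  Cl⁻ term: 0.0175·540.4^0.57·exp(0.008·83+0.085·1.5) = 1.395
  sum: 2.343 + 1.395 → r_corr = 3.738 μm/a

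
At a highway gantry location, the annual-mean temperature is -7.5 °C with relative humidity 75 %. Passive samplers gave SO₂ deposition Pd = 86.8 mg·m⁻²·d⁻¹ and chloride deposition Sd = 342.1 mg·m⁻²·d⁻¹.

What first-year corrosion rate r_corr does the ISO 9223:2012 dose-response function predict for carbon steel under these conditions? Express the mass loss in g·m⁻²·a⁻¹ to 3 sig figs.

carbon steel: temperature factor f = +0.150·(-17.5) = -2.6250
  sulphur-dioxide contribution → 5.854 μm/a
  chloride contribution → 33.45 μm/a
  total first-year rate 39.3 μm/a
Convert to mass loss: 39.3 μm/a × 7.85 g/cm³ = 308.5 g·m⁻²·a⁻¹

r_corr = 309 g·m⁻²·a⁻¹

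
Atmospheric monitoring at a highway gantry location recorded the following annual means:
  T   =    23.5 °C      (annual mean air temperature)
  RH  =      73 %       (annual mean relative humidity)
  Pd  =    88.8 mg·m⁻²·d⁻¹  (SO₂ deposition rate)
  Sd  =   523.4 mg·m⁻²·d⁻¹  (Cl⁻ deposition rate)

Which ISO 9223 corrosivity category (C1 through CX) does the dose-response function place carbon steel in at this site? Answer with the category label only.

C5

carbon steel: T>10 °C ⇒ hinge -0.054·(23.5−10) = -0.7290
  SO₂ term: 1.77·88.8^0.52·exp(0.02·73-0.7290) = 37.9
  Cl⁻ term: 0.102·523.4^0.62·exp(0.033·73+0.04·23.5) = 140.8
  sum: 37.9 + 140.8 → r_corr = 178.7 μm/a
ISO 9223 Table 2 (carbon steel): 80 < 179 ≤ 200 μm/a ⇒ C5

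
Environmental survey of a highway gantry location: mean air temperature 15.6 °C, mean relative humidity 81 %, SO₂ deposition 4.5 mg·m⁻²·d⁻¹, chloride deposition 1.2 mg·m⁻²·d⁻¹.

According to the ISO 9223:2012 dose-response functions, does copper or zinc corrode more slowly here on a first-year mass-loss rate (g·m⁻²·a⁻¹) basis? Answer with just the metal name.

copper: f(T) = -0.080·(T−10) [T>10 °C] = -0.4480
  Pd branch = 0.0053·Pd^0.26·e^(0.059·RH+f) = 0.5957 μm/a
  Cl⁻ term: 0.01025·1.2^0.27·exp(0.036·81+0.049·15.6) = 0.4271
  r_corr = 0.5957 + 0.4271 = 1.023 μm/a
  mass loss = 1.023 μm/a × 8.96 g/cm³ = 9.164 g·m⁻²·a⁻¹
zinc: temperature factor f = -0.071·(5.6) = -0.3976
  SO₂ term: 0.0129·4.5^0.44·exp(0.046·81-0.3976) = 0.6974
  Sd branch = 0.0175·Sd^0.57·e^(0.008·RH+0.085·T) = 0.1398 μm/a
  r_corr = 0.6974 + 0.1398 = 0.8372 μm/a
  mass loss = 0.8372 μm/a × 7.14 g/cm³ = 5.978 g·m⁻²·a⁻¹
Ordering by g·m⁻²·a⁻¹: copper (9.16) > zinc (5.98)

zinc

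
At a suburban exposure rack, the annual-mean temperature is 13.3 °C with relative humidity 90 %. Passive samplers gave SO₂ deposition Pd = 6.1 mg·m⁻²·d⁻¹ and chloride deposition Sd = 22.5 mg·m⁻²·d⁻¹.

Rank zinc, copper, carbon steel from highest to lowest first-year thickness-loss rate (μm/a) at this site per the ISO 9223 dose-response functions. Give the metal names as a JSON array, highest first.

zinc: T>10 °C ⇒ hinge -0.071·(13.3−10) = -0.2343
  sulphur-dioxide contribution → 1.42 μm/a
  chloride contribution → 0.6568 μm/a
  ⇒ r_corr(zinc) = 2.077 μm/a
copper: temperature factor f = -0.080·(3.3) = -0.2640
  sulphur-dioxide contribution → 1.318 μm/a
  chloride contribution → 1.164 μm/a
  ⇒ r_corr(copper) = 2.482 μm/a
carbon steel: temperature factor f = -0.054·(3.3) = -0.1782
  sulphur-dioxide contribution → 22.94 μm/a
  chloride contribution → 23.33 μm/a
  total first-year rate 46.27 μm/a
Ordering by μm/a: carbon steel (46.3) > copper (2.48) > zinc (2.08)

["carbon steel", "copper", "zinc"]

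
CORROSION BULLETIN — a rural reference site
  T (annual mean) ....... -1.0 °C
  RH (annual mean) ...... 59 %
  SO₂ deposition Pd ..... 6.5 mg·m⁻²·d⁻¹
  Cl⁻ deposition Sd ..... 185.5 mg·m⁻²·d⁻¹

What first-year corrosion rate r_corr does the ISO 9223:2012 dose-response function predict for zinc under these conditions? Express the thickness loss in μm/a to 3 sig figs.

zinc: temperature factor f = +0.038·(-11.0) = -0.4180
  sulphur-dioxide contribution → 0.292 μm/a
  chloride contribution → 0.5059 μm/a
  ⇒ r_corr(zinc) = 0.7979 μm/a

r_corr = 0.798 μm/a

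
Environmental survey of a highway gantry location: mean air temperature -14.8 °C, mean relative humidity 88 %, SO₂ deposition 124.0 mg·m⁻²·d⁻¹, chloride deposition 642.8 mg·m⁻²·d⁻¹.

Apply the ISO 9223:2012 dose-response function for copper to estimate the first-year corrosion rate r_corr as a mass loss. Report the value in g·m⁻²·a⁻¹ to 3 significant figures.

copper: T≤10 °C ⇒ hinge +0.126·(-14.8−10) = -3.1248
  SO₂ term: 0.0053·124.0^0.26·exp(0.059·88-3.1248) = 0.1467
  Sd branch = 0.01025·Sd^0.27·e^(0.036·RH+0.049·T) = 0.6758 μm/a
  r_corr = 0.1467 + 0.6758 = 0.8224 μm/a
Convert to mass loss: 0.8224 μm/a × 8.96 g/cm³ = 7.369 g·m⁻²·a⁻¹

r_corr = 7.37 g·m⁻²·a⁻¹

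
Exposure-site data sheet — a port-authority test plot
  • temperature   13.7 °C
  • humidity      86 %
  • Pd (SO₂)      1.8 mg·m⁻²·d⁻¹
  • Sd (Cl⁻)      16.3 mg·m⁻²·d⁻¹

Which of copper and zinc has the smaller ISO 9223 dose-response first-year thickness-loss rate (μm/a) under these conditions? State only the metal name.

copper: T>10 °C ⇒ hinge -0.080·(13.7−10) = -0.2960
  Pd branch = 0.0053·Pd^0.26·e^(0.059·RH+f) = 0.734 μm/a
  Cl⁻ term: 0.01025·16.3^0.27·exp(0.036·86+0.049·13.7) = 0.9422
  sum: 0.734 + 0.9422 → r_corr = 1.676 μm/a
zinc: T>10 °C ⇒ hinge -0.071·(13.7−10) = -0.2627
  SO₂ term: 0.0129·1.8^0.44·exp(0.046·86-0.2627) = 0.6713
  Sd branch = 0.0175·Sd^0.57·e^(0.008·RH+0.085·T) = 0.5477 μm/a
  r_corr = 0.6713 + 0.5477 = 1.219 μm/a
Ordering by μm/a: copper (1.68) > zinc (1.22)

zinc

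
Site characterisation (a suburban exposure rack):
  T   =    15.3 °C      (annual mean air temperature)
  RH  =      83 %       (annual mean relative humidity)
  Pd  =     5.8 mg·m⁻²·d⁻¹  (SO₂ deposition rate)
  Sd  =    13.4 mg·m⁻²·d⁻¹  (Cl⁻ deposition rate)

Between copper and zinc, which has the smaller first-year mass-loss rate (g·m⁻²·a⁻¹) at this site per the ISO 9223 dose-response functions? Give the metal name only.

copper: T>10 °C ⇒ hinge -0.080·(15.3−10) = -0.4240
  SO₂ term: 0.0053·5.8^0.26·exp(0.059·83-0.4240) = 0.7334
  Cl⁻ term: 0.01025·13.4^0.27·exp(0.036·83+0.049·15.3) = 0.8676
  sum: 0.7334 + 0.8676 → r_corr = 1.601 μm/a
  mass loss = 1.601 μm/a × 8.96 g/cm³ = 14.35 g·m⁻²·a⁻¹
zinc: f(T) = -0.071·(T−10) [T>10 °C] = -0.3763
  SO₂ term: 0.0129·5.8^0.44·exp(0.046·83-0.3763) = 0.8734
  Cl⁻ term: 0.0175·13.4^0.57·exp(0.008·83+0.085·15.3) = 0.5478
  r_corr = 0.8734 + 0.5478 = 1.421 μm/a
  mass loss = 1.421 μm/a × 7.14 g/cm³ = 10.15 g·m⁻²·a⁻¹
Ordering by g·m⁻²·a⁻¹: copper (14.3) > zinc (10.1)

zinc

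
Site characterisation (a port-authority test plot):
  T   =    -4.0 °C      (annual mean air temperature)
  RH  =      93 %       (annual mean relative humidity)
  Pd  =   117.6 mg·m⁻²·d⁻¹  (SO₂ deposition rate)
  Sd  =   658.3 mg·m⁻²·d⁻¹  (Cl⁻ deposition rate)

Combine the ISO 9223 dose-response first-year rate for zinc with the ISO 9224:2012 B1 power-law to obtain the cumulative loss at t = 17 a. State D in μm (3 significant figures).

zinc: T≤10 °C ⇒ hinge +0.038·(-4.0−10) = -0.5320
  SO₂ term: 0.0129·117.6^0.44·exp(0.046·93-0.5320) = 4.451
  Cl⁻ term: 0.0175·658.3^0.57·exp(0.008·93+0.085·-4.0) = 1.059
  r_corr = 4.451 + 1.059 = 5.51 μm/a
Long-term exponent b (ISO 9224 Table 2, B1) = 0.813
  D(17) = 5.51 × 17^0.813 = 5.51 × 10.01 = 55.15 μm

D(17) = 55.1 μm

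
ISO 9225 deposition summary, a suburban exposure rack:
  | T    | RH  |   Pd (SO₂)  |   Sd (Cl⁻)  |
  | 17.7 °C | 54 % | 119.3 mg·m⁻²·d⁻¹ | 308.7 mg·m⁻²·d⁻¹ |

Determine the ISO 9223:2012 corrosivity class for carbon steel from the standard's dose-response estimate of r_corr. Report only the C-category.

C5

carbon steel: f(T) = -0.054·(T−10) [T>10 °C] = -0.4158
  sulphur-dioxide contribution → 41.33 μm/a
  chloride contribution → 43 μm/a
  total first-year rate 84.34 μm/a
Category bounds: 80…200 μm/a bracket r_corr ⇒ C5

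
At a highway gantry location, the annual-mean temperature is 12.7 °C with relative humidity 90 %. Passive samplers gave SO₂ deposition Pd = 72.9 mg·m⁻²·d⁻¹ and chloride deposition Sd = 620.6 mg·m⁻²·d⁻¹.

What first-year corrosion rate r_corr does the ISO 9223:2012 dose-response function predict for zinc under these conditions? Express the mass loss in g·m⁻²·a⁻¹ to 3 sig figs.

zinc: temperature factor f = -0.071·(2.7) = -0.1917
  Pd branch = 0.0129·Pd^0.44·e^(0.046·RH+f) = 4.415 μm/a
  Cl⁻ term: 0.0175·620.6^0.57·exp(0.008·90+0.085·12.7) = 4.135
  r_corr = 4.415 + 4.135 = 8.55 μm/a
Convert to mass loss: 8.55 μm/a × 7.14 g/cm³ = 61.04 g·m⁻²·a⁻¹

r_corr = 61.0 g·m⁻²·a⁻¹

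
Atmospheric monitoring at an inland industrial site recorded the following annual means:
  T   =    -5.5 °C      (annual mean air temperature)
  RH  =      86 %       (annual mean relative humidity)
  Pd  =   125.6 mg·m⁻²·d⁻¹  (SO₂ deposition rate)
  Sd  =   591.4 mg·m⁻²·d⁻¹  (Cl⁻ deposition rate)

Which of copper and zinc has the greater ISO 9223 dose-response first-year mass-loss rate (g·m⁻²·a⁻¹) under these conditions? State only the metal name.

zinc

copper: temperature factor f = +0.126·(-15.5) = -1.9530
  sulphur-dioxide contribution → 0.4221 μm/a
  chloride contribution → 0.9698 μm/a
  ⇒ r_corr(copper) = 1.392 μm/a
  mass loss = 1.392 μm/a × 8.96 g/cm³ = 12.47 g·m⁻²·a⁻¹
zinc: T≤10 °C ⇒ hinge +0.038·(-5.5−10) = -0.5890
  sulphur-dioxide contribution → 3.136 μm/a
  chloride contribution → 0.8294 μm/a
  total first-year rate 3.966 μm/a
  mass loss = 3.966 μm/a × 7.14 g/cm³ = 28.32 g·m⁻²·a⁻¹
Ordering by g·m⁻²·a⁻¹: zinc (28.3) > copper (12.5)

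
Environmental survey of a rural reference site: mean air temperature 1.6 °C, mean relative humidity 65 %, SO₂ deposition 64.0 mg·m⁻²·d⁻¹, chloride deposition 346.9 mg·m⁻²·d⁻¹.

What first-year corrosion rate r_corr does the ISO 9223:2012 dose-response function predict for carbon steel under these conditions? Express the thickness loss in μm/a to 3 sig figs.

carbon steel: f(T) = +0.150·(T−10) [T≤10 °C] = -1.2600
  Pd branch = 1.77·Pd^0.52·e^(0.02·RH+f) = 16.02 μm/a
  Sd branch = 0.102·Sd^0.62·e^(0.033·RH+0.04·T) = 34.9 μm/a
  r_corr = 16.02 + 34.9 = 50.92 μm/a

r_corr = 50.9 μm/a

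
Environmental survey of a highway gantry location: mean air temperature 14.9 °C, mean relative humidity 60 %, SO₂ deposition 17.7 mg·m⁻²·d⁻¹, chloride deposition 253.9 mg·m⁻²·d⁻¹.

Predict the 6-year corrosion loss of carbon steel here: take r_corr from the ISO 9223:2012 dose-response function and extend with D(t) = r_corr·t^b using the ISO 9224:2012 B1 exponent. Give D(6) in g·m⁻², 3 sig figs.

carbon steel: T>10 °C ⇒ hinge -0.054·(14.9−10) = -0.2646
  sulphur-dioxide contribution → 20.1 μm/a
  chloride contribution → 41.52 μm/a
  total first-year rate 61.62 μm/a
Long-term exponent b (ISO 9224 Table 2, B1) = 0.523
  D(6) = 61.62 × 6^0.523 = 61.62 × 2.553 = 157.3 μm
  Mass loss = 157.3 μm × 7.85 g/cm³ = 1235 g·m⁻²

D(6) = 1.23e+03 g·m⁻²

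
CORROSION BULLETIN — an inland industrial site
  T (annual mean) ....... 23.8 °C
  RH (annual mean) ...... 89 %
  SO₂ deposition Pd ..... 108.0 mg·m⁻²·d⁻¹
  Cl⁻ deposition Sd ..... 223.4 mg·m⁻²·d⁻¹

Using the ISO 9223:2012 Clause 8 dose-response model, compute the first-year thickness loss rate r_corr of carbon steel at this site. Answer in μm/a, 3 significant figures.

r_corr = 199 μm/a

carbon steel: temperature factor f = -0.054·(13.8) = -0.7452
  sulphur-dioxide contribution → 56.85 μm/a
  chloride contribution → 142.6 μm/a
  total first-year rate 199.4 μm/a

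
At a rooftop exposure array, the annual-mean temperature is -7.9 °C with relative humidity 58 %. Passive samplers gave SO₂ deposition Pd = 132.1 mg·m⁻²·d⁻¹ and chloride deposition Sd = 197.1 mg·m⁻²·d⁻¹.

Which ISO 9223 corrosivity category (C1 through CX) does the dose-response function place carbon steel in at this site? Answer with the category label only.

carbon steel: f(T) = +0.150·(T−10) [T≤10 °C] = -2.6850
  Pd branch = 1.77·Pd^0.52·e^(0.02·RH+f) = 4.881 μm/a
  Sd branch = 0.102·Sd^0.62·e^(0.033·RH+0.04·T) = 13.34 μm/a
  sum: 4.881 + 13.34 → r_corr = 18.23 μm/a
ISO 9223 Table 2 (carbon steel): 1.3 < 18.2 ≤ 25 μm/a ⇒ C2

C2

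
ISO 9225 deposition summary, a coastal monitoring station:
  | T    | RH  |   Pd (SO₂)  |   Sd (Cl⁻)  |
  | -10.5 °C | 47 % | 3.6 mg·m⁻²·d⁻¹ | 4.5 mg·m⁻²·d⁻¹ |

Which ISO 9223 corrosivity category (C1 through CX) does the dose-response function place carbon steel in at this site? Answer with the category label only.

carbon steel: f(T) = +0.150·(T−10) [T≤10 °C] = -3.0750
  SO₂ term: 1.77·3.6^0.52·exp(0.02·47-3.0750) = 0.4074
  Sd branch = 0.102·Sd^0.62·e^(0.033·RH+0.04·T) = 0.8031 μm/a
  sum: 0.4074 + 0.8031 → r_corr = 1.211 μm/a
ISO 9223 Table 2 (carbon steel): 0 < 1.21 ≤ 1.3 μm/a ⇒ C1

C1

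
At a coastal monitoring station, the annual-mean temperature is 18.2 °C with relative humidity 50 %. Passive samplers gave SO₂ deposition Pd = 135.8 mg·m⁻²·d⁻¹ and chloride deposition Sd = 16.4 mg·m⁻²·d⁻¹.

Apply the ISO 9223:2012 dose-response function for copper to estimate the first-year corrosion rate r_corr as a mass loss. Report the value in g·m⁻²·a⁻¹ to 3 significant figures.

copper: temperature factor f = -0.080·(8.2) = -0.6560
  sulphur-dioxide contribution → 0.1884 μm/a
  chloride contribution → 0.3219 μm/a
  total first-year rate 0.5103 μm/a
Convert to mass loss: 0.5103 μm/a × 8.96 g/cm³ = 4.573 g·m⁻²·a⁻¹

r_corr = 4.57 g·m⁻²·a⁻¹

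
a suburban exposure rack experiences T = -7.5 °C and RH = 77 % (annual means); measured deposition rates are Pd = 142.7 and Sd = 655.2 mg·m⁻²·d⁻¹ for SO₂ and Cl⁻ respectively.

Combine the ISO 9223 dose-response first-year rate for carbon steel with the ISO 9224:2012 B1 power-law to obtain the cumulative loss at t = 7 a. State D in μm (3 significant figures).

carbon steel: T≤10 °C ⇒ hinge +0.150·(-7.5−10) = -2.6250
  sulphur-dioxide contribution → 7.89 μm/a
  chloride contribution → 53.46 μm/a
  ⇒ r_corr(carbon steel) = 61.35 μm/a
ISO 9224: D(t) = r_corr · t^b with b = 0.523 (carbon steel, B1)
  D(7) = 61.35 × 7^0.523 = 61.35 × 2.767 = 169.7 μm

D(7) = 170 μm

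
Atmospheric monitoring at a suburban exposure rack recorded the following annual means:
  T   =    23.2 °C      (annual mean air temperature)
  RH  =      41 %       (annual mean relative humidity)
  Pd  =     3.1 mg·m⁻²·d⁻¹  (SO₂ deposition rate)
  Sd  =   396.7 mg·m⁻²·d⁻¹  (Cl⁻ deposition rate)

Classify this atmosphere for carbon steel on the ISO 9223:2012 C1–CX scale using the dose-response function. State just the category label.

carbon steel: T>10 °C ⇒ hinge -0.054·(23.2−10) = -0.7128
  SO₂ term: 1.77·3.1^0.52·exp(0.02·41-0.7128) = 3.548
  Sd branch = 0.102·Sd^0.62·e^(0.033·RH+0.04·T) = 40.76 μm/a
  sum: 3.548 + 40.76 → r_corr = 44.31 μm/a
44.3 μm/a falls in (25, 50] for carbon steel → category C3

C3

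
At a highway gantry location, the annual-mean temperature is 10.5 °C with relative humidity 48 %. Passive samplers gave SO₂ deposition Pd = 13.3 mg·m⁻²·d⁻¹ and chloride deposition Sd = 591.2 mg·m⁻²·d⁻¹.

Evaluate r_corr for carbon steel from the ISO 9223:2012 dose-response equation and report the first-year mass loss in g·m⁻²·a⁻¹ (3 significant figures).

carbon steel: T>10 °C ⇒ hinge -0.054·(10.5−10) = -0.0270
  Pd branch = 1.77·Pd^0.52·e^(0.02·RH+f) = 17.28 μm/a
  Cl⁻ term: 0.102·591.2^0.62·exp(0.033·48+0.04·10.5) = 39.57
  r_corr = 17.28 + 39.57 = 56.85 μm/a
Convert to mass loss: 56.85 μm/a × 7.85 g/cm³ = 446.3 g·m⁻²·a⁻¹

r_corr = 446 g·m⁻²·a⁻¹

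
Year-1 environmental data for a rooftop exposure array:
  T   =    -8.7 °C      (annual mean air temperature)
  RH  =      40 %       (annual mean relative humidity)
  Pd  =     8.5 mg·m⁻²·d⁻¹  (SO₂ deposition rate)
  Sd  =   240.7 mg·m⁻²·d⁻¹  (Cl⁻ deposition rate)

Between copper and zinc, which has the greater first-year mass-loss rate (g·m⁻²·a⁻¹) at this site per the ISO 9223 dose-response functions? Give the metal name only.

copper: temperature factor f = +0.126·(-18.7) = -2.3562
  Pd branch = 0.0053·Pd^0.26·e^(0.059·RH+f) = 0.009281 μm/a
  Sd branch = 0.01025·Sd^0.27·e^(0.036·RH+0.049·T) = 0.1242 μm/a
  sum: 0.009281 + 0.1242 → r_corr = 0.1334 μm/a
  mass loss = 0.1334 μm/a × 8.96 g/cm³ = 1.196 g·m⁻²·a⁻¹
zinc: T≤10 °C ⇒ hinge +0.038·(-8.7−10) = -0.7106
  SO₂ term: 0.0129·8.5^0.44·exp(0.046·40-0.7106) = 0.1023
  Cl⁻ term: 0.0175·240.7^0.57·exp(0.008·40+0.085·-8.7) = 0.262
  r_corr = 0.1023 + 0.262 = 0.3643 μm/a
  mass loss = 0.3643 μm/a × 7.14 g/cm³ = 2.601 g·m⁻²·a⁻¹
Ordering by g·m⁻²·a⁻¹: zinc (2.6) > copper (1.2)

zinc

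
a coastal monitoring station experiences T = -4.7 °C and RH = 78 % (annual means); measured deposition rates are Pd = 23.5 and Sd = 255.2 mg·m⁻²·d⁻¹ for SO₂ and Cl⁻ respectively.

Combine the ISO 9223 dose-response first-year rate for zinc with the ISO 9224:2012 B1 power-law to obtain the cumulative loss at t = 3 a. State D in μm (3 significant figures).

D(3) = 3.87 μm

zinc: f(T) = +0.038·(T−10) [T≤10 °C] = -0.5586
  SO₂ term: 0.0129·23.5^0.44·exp(0.046·78-0.5586) = 1.07
  Sd branch = 0.0175·Sd^0.57·e^(0.008·RH+0.085·T) = 0.5158 μm/a
  sum: 1.07 + 0.5158 → r_corr = 1.586 μm/a
Long-term exponent b (ISO 9224 Table 2, B1) = 0.813
  D(3) = 1.586 × 3^0.813 = 1.586 × 2.443 = 3.875 μm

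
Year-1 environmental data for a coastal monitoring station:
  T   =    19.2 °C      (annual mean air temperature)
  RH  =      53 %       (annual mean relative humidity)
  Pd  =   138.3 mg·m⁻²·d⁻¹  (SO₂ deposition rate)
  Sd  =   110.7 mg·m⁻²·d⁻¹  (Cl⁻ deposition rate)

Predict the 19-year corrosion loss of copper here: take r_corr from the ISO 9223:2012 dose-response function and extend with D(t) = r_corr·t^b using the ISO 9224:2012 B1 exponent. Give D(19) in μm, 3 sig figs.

D(19) = 5.98 μm

copper: f(T) = -0.080·(T−10) [T>10 °C] = -0.7360
  Pd branch = 0.0053·Pd^0.26·e^(0.059·RH+f) = 0.2086 μm/a
  Sd branch = 0.01025·Sd^0.27·e^(0.036·RH+0.049·T) = 0.6308 μm/a
  r_corr = 0.2086 + 0.6308 = 0.8393 μm/a
Long-term exponent b (ISO 9224 Table 2, B1) = 0.667
  D(19) = 0.8393 × 19^0.667 = 0.8393 × 7.127 = 5.982 μm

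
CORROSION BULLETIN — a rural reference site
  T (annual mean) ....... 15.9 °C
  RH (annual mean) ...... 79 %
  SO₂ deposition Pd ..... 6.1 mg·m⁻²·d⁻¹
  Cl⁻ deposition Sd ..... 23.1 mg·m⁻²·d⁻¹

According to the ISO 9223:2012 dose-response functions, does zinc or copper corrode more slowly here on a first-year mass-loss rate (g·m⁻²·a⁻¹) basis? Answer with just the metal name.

zinc

zinc: temperature factor f = -0.071·(5.9) = -0.4189
  Pd branch = 0.0129·Pd^0.44·e^(0.046·RH+f) = 0.7119 μm/a
  Cl⁻ term: 0.0175·23.1^0.57·exp(0.008·79+0.085·15.9) = 0.7616
  sum: 0.7119 + 0.7616 → r_corr = 1.474 μm/a
  mass loss = 1.474 μm/a × 7.14 g/cm³ = 10.52 g·m⁻²·a⁻¹
copper: temperature factor f = -0.080·(5.9) = -0.4720
  Pd branch = 0.0053·Pd^0.26·e^(0.059·RH+f) = 0.5594 μm/a
  Cl⁻ term: 0.01025·23.1^0.27·exp(0.036·79+0.049·15.9) = 0.8962
  r_corr = 0.5594 + 0.8962 = 1.456 μm/a
  mass loss = 1.456 μm/a × 8.96 g/cm³ = 13.04 g·m⁻²·a⁻¹
Ordering by g·m⁻²·a⁻¹: copper (13) > zinc (10.5)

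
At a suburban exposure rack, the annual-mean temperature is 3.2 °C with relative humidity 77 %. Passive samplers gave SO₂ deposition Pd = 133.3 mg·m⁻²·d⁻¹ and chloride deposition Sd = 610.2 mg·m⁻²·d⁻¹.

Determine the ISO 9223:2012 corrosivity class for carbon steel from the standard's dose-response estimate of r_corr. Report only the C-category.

C5

carbon steel: temperature factor f = +0.150·(-6.8) = -1.0200
  sulphur-dioxide contribution → 37.91 μm/a
  chloride contribution → 78.47 μm/a
  total first-year rate 116.4 μm/a
ISO 9223 Table 2 (carbon steel): 80 < 116 ≤ 200 μm/a ⇒ C5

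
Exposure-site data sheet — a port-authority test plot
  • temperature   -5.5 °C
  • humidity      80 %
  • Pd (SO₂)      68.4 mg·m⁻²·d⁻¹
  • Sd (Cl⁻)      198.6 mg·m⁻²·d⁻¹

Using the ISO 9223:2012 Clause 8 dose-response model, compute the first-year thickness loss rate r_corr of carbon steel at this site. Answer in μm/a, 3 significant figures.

r_corr = 38.2 μm/a

carbon steel: T≤10 °C ⇒ hinge +0.150·(-5.5−10) = -2.3250
  SO₂ term: 1.77·68.4^0.52·exp(0.02·80-2.3250) = 7.715
  Sd branch = 0.102·Sd^0.62·e^(0.033·RH+0.04·T) = 30.5 μm/a
  r_corr = 7.715 + 30.5 = 38.22 μm/a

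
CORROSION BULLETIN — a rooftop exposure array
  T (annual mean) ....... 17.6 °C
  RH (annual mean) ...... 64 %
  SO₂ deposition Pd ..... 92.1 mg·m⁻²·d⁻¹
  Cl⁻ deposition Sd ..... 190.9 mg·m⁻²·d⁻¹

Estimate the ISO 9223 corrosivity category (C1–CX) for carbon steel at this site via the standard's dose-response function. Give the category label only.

carbon steel: temperature factor f = -0.054·(7.6) = -0.4104
  Pd branch = 1.77·Pd^0.52·e^(0.02·RH+f) = 44.37 μm/a
  Cl⁻ term: 0.102·190.9^0.62·exp(0.033·64+0.04·17.6) = 44.23
  r_corr = 44.37 + 44.23 = 88.59 μm/a
88.6 μm/a falls in (80, 200] for carbon steel → category C5

C5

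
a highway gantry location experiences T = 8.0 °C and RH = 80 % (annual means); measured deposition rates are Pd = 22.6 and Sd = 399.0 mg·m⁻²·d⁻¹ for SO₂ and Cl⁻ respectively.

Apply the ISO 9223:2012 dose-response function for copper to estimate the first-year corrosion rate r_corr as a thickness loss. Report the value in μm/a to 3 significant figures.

copper: f(T) = +0.126·(T−10) [T≤10 °C] = -0.2520
  sulphur-dioxide contribution → 1.039 μm/a
  chloride contribution → 1.361 μm/a
  total first-year rate 2.401 μm/a

r_corr = 2.40 μm/a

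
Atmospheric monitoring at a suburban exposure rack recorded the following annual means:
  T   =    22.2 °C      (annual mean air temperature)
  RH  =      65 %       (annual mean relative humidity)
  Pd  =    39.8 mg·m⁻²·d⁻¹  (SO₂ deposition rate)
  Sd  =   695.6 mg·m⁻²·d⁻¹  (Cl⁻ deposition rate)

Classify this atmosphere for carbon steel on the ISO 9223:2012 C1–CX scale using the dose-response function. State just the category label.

C5

carbon steel: temperature factor f = -0.054·(12.2) = -0.6588
  Pd branch = 1.77·Pd^0.52·e^(0.02·RH+f) = 22.82 μm/a
  Cl⁻ term: 0.102·695.6^0.62·exp(0.033·65+0.04·22.2) = 122.5
  r_corr = 22.82 + 122.5 = 145.3 μm/a
ISO 9223 Table 2 (carbon steel): 80 < 145 ≤ 200 μm/a ⇒ C5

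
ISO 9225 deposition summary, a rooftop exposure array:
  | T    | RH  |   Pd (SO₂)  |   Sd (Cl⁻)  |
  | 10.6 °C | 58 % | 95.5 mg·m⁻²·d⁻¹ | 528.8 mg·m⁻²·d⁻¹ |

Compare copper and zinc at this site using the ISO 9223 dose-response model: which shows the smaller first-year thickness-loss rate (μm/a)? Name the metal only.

copper

copper: temperature factor f = -0.080·(0.6) = -0.0480
  SO₂ term: 0.0053·95.5^0.26·exp(0.059·58-0.0480) = 0.5063
  Sd branch = 0.01025·Sd^0.27·e^(0.036·RH+0.049·T) = 0.7558 μm/a
  r_corr = 0.5063 + 0.7558 = 1.262 μm/a
zinc: temperature factor f = -0.071·(0.6) = -0.0426
  Pd branch = 0.0129·Pd^0.44·e^(0.046·RH+f) = 1.324 μm/a
  Sd branch = 0.0175·Sd^0.57·e^(0.008·RH+0.085·T) = 2.444 μm/a
  sum: 1.324 + 2.444 → r_corr = 3.768 μm/a
Ordering by μm/a: zinc (3.77) > copper (1.26)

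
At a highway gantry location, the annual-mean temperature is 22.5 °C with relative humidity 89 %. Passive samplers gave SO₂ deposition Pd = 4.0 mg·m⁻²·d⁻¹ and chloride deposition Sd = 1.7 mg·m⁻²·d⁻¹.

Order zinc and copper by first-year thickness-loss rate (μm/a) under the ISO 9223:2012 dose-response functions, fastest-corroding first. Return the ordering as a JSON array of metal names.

zinc: f(T) = -0.071·(T−10) [T>10 °C] = -0.8875
  SO₂ term: 0.0129·4.0^0.44·exp(0.046·89-0.8875) = 0.5862
  Sd branch = 0.0175·Sd^0.57·e^(0.008·RH+0.085·T) = 0.3267 μm/a
  r_corr = 0.5862 + 0.3267 = 0.913 μm/a
copper: temperature factor f = -0.080·(12.5) = -1.0000
  SO₂ term: 0.0053·4.0^0.26·exp(0.059·89-1.0000) = 0.5333
  Sd branch = 0.01025·Sd^0.27·e^(0.036·RH+0.049·T) = 0.8775 μm/a
  r_corr = 0.5333 + 0.8775 = 1.411 μm/a
Ordering by μm/a: copper (1.41) > zinc (0.913)

["copper", "zinc"]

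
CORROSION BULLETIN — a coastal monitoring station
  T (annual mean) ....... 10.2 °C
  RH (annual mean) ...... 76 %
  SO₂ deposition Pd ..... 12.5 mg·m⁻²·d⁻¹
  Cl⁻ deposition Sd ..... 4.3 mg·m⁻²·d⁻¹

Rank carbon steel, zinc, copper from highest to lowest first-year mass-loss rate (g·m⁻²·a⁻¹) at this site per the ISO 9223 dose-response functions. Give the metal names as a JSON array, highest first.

["carbon steel", "copper", "zinc"]

carbon steel: T>10 °C ⇒ hinge -0.054·(10.2−10) = -0.0108
  sulphur-dioxide contribution → 29.77 μm/a
  chloride contribution → 4.653 μm/a
  total first-year rate 34.42 μm/a
  mass loss = 34.42 μm/a × 7.85 g/cm³ = 270.2 g·m⁻²·a⁻¹
zinc: T>10 °C ⇒ hinge -0.071·(10.2−10) = -0.0142
  sulphur-dioxide contribution → 1.275 μm/a
  chloride contribution → 0.1757 μm/a
  total first-year rate 1.45 μm/a
  mass loss = 1.45 μm/a × 7.14 g/cm³ = 10.35 g·m⁻²·a⁻¹
copper: f(T) = -0.080·(T−10) [T>10 °C] = -0.0160
  sulphur-dioxide contribution → 0.891 μm/a
  chloride contribution → 0.3864 μm/a
  ⇒ r_corr(copper) = 1.277 μm/a
  mass loss = 1.277 μm/a × 8.96 g/cm³ = 11.45 g·m⁻²·a⁻¹
Ordering by g·m⁻²·a⁻¹: carbon steel (270) > copper (11.4) > zinc (10.4)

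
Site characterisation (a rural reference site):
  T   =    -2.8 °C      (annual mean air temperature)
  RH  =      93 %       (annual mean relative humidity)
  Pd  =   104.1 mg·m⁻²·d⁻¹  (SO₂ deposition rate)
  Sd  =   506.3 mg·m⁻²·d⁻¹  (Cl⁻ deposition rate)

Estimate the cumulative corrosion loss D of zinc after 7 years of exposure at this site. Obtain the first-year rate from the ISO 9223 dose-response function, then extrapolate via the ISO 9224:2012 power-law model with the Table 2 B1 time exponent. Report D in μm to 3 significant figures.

zinc: temperature factor f = +0.038·(-12.8) = -0.4864
  sulphur-dioxide contribution → 4.415 μm/a
  chloride contribution → 1.01 μm/a
  total first-year rate 5.425 μm/a
Power-law: D(7) = r_corr · 7^0.813
  D(7) = 5.425 × 7^0.813 = 5.425 × 4.865 = 26.39 μm

D(7) = 26.4 μm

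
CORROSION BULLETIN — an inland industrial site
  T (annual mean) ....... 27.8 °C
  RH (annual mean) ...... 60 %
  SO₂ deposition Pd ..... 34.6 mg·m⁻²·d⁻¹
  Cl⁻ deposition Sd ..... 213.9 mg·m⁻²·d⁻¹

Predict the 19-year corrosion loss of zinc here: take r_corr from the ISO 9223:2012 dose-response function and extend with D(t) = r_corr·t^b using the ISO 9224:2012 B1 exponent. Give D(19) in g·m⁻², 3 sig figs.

zinc: f(T) = -0.071·(T−10) [T>10 °C] = -1.2638
  SO₂ term: 0.0129·34.6^0.44·exp(0.046·60-1.2638) = 0.2739
  Sd branch = 0.0175·Sd^0.57·e^(0.008·RH+0.085·T) = 6.397 μm/a
  r_corr = 0.2739 + 6.397 = 6.671 μm/a
Long-term exponent b (ISO 9224 Table 2, B1) = 0.813
  D(19) = 6.671 × 19^0.813 = 6.671 × 10.96 = 73.08 μm
  Mass loss = 73.08 μm × 7.14 g/cm³ = 521.8 g·m⁻²

D(19) = 522 g·m⁻²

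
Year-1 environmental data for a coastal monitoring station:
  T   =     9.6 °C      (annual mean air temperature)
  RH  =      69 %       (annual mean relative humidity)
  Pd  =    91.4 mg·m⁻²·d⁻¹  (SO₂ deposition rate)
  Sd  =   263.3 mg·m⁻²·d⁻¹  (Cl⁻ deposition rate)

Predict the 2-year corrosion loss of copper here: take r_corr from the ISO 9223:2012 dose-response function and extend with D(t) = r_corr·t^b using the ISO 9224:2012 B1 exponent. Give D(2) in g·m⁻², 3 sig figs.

copper: temperature factor f = +0.126·(-0.4) = -0.0504
  sulphur-dioxide contribution → 0.9555 μm/a
  chloride contribution → 0.8858 μm/a
  total first-year rate 1.841 μm/a
Power-law: D(2) = r_corr · 2^0.667
  D(2) = 1.841 × 2^0.667 = 1.841 × 1.588 = 2.924 μm
  Mass loss = 2.924 μm × 8.96 g/cm³ = 26.2 g·m⁻²

D(2) = 26.2 g·m⁻²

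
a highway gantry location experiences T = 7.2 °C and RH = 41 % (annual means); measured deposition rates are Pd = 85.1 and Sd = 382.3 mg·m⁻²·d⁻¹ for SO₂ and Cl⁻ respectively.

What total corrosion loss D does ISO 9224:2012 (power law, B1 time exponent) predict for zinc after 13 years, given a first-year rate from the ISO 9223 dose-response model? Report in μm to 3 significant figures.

D(13) = 15.0 μm

zinc: T≤10 °C ⇒ hinge +0.038·(7.2−10) = -0.1064
  sulphur-dioxide contribution → 0.5403 μm/a
  chloride contribution → 1.328 μm/a
  ⇒ r_corr(zinc) = 1.868 μm/a
Power-law: D(13) = r_corr · 13^0.813
  D(13) = 1.868 × 13^0.813 = 1.868 × 8.047 = 15.04 μm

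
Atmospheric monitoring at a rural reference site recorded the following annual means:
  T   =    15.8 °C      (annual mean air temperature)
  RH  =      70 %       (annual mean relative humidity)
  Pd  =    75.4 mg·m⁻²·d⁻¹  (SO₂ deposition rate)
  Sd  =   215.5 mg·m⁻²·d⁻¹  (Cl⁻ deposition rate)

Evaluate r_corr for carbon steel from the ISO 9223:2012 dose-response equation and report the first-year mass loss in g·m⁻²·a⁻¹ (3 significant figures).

r_corr = 815 g·m⁻²·a⁻¹

carbon steel: T>10 °C ⇒ hinge -0.054·(15.8−10) = -0.3132
  sulphur-dioxide contribution → 49.68 μm/a
  chloride contribution → 54.08 μm/a
  ⇒ r_corr(carbon steel) = 103.8 μm/a
Convert to mass loss: 103.8 μm/a × 7.85 g/cm³ = 814.5 g·m⁻²·a⁻¹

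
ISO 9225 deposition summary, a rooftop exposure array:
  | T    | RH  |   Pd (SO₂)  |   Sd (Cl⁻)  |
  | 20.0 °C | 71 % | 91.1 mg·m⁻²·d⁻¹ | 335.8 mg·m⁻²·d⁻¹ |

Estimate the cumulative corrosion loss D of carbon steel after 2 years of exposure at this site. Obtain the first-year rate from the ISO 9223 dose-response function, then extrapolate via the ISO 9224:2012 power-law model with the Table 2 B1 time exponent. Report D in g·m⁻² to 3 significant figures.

D(2) = 1.48e+03 g·m⁻²

carbon steel: T>10 °C ⇒ hinge -0.054·(20.0−10) = -0.5400
  SO₂ term: 1.77·91.1^0.52·exp(0.02·71-0.5400) = 44.58
  Cl⁻ term: 0.102·335.8^0.62·exp(0.033·71+0.04·20.0) = 87.05
  r_corr = 44.58 + 87.05 = 131.6 μm/a
ISO 9224: D(t) = r_corr · t^b with b = 0.523 (carbon steel, B1)
  D(2) = 131.6 × 2^0.523 = 131.6 × 1.437 = 189.1 μm
  Mass loss = 189.1 μm × 7.85 g/cm³ = 1485 g·m⁻²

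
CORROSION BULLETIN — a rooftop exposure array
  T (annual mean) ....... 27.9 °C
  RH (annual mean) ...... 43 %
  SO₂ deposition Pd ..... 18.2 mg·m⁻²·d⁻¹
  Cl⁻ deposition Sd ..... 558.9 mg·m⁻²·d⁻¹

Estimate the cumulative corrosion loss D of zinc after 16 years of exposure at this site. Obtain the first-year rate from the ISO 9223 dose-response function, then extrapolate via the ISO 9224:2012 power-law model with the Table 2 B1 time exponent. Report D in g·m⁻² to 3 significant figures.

D(16) = 669 g·m⁻²

zinc: f(T) = -0.071·(T−10) [T>10 °C] = -1.2709
  SO₂ term: 0.0129·18.2^0.44·exp(0.046·43-1.2709) = 0.09378
  Sd branch = 0.0175·Sd^0.57·e^(0.008·RH+0.085·T) = 9.735 μm/a
  sum: 0.09378 + 9.735 → r_corr = 9.829 μm/a
Power-law: D(16) = r_corr · 16^0.813
  D(16) = 9.829 × 16^0.813 = 9.829 × 9.527 = 93.64 μm
  Mass loss = 93.64 μm × 7.14 g/cm³ = 668.6 g·m⁻²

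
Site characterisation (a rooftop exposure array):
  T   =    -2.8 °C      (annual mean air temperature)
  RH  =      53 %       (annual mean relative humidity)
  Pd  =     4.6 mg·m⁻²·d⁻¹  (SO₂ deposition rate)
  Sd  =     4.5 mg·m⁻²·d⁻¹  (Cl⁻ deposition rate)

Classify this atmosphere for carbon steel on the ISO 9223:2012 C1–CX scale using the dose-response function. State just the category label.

carbon steel: T≤10 °C ⇒ hinge +0.150·(-2.8−10) = -1.9200
  SO₂ term: 1.77·4.6^0.52·exp(0.02·53-1.9200) = 1.656
  Sd branch = 0.102·Sd^0.62·e^(0.033·RH+0.04·T) = 1.332 μm/a
  sum: 1.656 + 1.332 → r_corr = 2.988 μm/a
2.99 μm/a falls in (1.3, 25] for carbon steel → category C2

C2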